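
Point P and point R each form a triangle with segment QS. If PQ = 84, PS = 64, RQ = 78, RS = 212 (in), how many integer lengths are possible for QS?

13

From triangle PQS: 20 < QS < 148.
From triangle RQS: 134 < QS < 290.
Intersection: 134 < QS < 148, so integers 135 through 147: 13 values.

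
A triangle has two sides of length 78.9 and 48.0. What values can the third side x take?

By the triangle inequality, x must be less than 78.9 + 48.0 = 126.9 and greater than |78.9 − 48.0| = 30.9.

30.9 < x < 126.9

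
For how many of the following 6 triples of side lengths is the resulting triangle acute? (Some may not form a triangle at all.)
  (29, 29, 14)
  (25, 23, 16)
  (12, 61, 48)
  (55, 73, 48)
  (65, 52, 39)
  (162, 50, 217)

(29,29,14): 14²+29² = 1037 > 841 = 29² → acute
(25,23,16): 16²+23² = 785 > 625 = 25² → acute
(12,61,48): 12+48 ≤ 61, not a triangle
(55,73,48): 48²+55² = 5329 = 73² → right
(65,52,39): 39²+52² = 4225 = 65² → right
(162,50,217): 50+162 ≤ 217, not a triangle
2 of the 6 are acute.

2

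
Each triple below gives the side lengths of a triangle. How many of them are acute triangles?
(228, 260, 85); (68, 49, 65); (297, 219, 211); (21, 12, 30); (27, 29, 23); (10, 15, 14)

4

(228,260,85): 85²+228² = 59209 < 67600 = 260² → obtuse
(68,49,65): 49²+65² = 6626 > 4624 = 68² → acute
(297,219,211): 211²+219² = 92482 > 88209 = 297² → acute
(21,12,30): 12²+21² = 585 < 900 = 30² → obtuse
(27,29,23): 23²+27² = 1258 > 841 = 29² → acute
(10,15,14): 10²+14² = 296 > 225 = 15² → acute
4 of the 6 are acute.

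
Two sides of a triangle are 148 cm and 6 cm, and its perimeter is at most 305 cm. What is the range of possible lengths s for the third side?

142 < s ≤ 151

Triangle inequality alone gives 142 < s < 154.
The perimeter condition gives s ≤ 305 − 148 − 6 = 151.
Intersecting the two: 142 < s ≤ 151.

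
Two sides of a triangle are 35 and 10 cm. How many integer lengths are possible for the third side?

The third side lies in the open interval (25, 45).
Integers from 26 to 44 inclusive: 44 − 26 + 1 = 19.

19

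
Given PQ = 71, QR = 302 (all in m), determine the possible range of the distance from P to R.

231 ≤ PR ≤ 373 m

By the triangle inequality, |71 − 302| ≤ PR ≤ 71 + 302.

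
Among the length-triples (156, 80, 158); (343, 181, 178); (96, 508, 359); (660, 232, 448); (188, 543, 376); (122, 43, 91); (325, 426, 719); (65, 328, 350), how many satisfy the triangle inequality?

(80,156,158): 80+156 > 158 → valid
(178,181,343): 178+181 > 343 → valid
(96,359,508): 96+359 ≤ 508 → not valid
(232,448,660): 232+448 > 660 → valid
(188,376,543): 188+376 > 543 → valid
(43,91,122): 43+91 > 122 → valid
(325,426,719): 325+426 > 719 → valid
(65,328,350): 65+328 > 350 → valid
7 of the 8 triples form a triangle.

7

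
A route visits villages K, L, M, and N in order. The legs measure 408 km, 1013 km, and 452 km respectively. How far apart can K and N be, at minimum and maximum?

153 ≤ KN ≤ 1873 km

The maximum is all hops collinear in one direction: 408 + 1013 + 452 = 1873.
The longest hop is 1013; the others sum to 860. Folding the others back against it leaves at least 1013 − 860 = 153.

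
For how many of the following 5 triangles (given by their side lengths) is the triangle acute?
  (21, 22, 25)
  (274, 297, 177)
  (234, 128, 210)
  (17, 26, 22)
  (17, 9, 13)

(21,22,25): 21²+22² = 925 > 625 = 25² → acute
(274,297,177): 177²+274² = 106405 > 88209 = 297² → acute
(234,128,210): 128²+210² = 60484 > 54756 = 234² → acute
(17,26,22): 17²+22² = 773 > 676 = 26² → acute
(17,9,13): 9²+13² = 250 < 289 = 17² → obtuse
4 of the 5 are acute.

4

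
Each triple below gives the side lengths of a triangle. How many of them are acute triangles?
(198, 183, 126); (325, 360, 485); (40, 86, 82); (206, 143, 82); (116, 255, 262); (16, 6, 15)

(198,183,126): 126²+183² = 49365 > 39204 = 198² → acute
(325,360,485): 325²+360² = 235225 = 485² → right
(40,86,82): 40²+82² = 8324 > 7396 = 86² → acute
(206,143,82): 82²+143² = 27173 < 42436 = 206² → obtuse
(116,255,262): 116²+255² = 78481 > 68644 = 262² → acute
(16,6,15): 6²+15² = 261 > 256 = 16² → acute
4 of the 6 are acute.

4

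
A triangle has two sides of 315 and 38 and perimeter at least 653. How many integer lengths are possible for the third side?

Triangle inequality: 277 < x < 353. Perimeter ≥ 653 gives x ≥ 653 − 315 − 38 = 300.
So 300 ≤ x < 353; integers 300 through 352: 53 values.

53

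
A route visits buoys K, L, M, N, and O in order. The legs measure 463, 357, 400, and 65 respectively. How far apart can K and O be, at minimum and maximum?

The maximum is all hops collinear in one direction: 463 + 357 + 400 + 65 = 1285.
The longest hop is 463; the others sum to 822. Since 463 ≤ 822, the path can fold back on itself completely, so the minimum distance is 0.

0 ≤ KO ≤ 1285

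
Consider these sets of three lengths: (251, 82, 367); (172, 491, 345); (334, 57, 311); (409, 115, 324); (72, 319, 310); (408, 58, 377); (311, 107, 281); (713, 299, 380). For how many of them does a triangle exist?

(82,251,367): 82+251 ≤ 367 → not valid
(172,345,491): 172+345 > 491 → valid
(57,311,334): 57+311 > 334 → valid
(115,324,409): 115+324 > 409 → valid
(72,310,319): 72+310 > 319 → valid
(58,377,408): 58+377 > 408 → valid
(107,281,311): 107+281 > 311 → valid
(299,380,713): 299+380 ≤ 713 → not valid
6 of the 8 triples form a triangle.

6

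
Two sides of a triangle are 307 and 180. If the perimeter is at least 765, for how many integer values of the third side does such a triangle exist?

209

Triangle inequality: 127 < x < 487. Perimeter ≥ 765 gives x ≥ 765 − 307 − 180 = 278.
So 278 ≤ x < 487; integers 278 through 486: 209 values.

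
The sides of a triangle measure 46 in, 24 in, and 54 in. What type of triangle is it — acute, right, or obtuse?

obtuse

Compare the square of the longest side to the sum of squares of the other two: 24² + 46² = 2692 < 2916 = 54².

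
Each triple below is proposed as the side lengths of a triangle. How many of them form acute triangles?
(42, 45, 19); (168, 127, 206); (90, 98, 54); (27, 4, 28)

3

(42,45,19): 19²+42² = 2125 > 2025 = 45² → acute
(168,127,206): 127²+168² = 44353 > 42436 = 206² → acute
(90,98,54): 54²+90² = 11016 > 9604 = 98² → acute
(27,4,28): 4²+27² = 745 < 784 = 28² → obtuse
3 of the 4 are acute.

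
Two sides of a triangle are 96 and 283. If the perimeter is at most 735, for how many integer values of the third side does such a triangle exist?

169

Triangle inequality: 187 < x < 379. Perimeter ≤ 735 gives x ≤ 735 − 96 − 283 = 356.
So 187 < x ≤ 356; integers 188 through 356: 169 values.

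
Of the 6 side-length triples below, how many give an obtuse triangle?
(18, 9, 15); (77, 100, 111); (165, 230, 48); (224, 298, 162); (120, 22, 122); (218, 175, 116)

(18,9,15): 9²+15² = 306 < 324 = 18² → obtuse
(77,100,111): 77²+100² = 15929 > 12321 = 111² → acute
(165,230,48): 48+165 ≤ 230, not a triangle
(224,298,162): 162²+224² = 76420 < 88804 = 298² → obtuse
(120,22,122): 22²+120² = 14884 = 122² → right
(218,175,116): 116²+175² = 44081 < 47524 = 218² → obtuse
3 of the 6 are obtuse.

3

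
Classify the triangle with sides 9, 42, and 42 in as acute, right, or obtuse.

Compare the square of the longest side to the sum of squares of the other two: 9² + 42² = 1845 > 1764 = 42².

acute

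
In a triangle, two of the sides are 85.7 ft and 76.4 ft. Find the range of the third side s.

9.3 < s < 162.1

By the triangle inequality, s must be less than 85.7 + 76.4 = 162.1 and greater than |85.7 − 76.4| = 9.3.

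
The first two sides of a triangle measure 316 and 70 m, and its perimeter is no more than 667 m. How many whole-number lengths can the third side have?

Triangle inequality: 246 < x < 386. Perimeter ≤ 667 gives x ≤ 667 − 316 − 70 = 281.
So 246 < x ≤ 281; integers 247 through 281: 35 values.

35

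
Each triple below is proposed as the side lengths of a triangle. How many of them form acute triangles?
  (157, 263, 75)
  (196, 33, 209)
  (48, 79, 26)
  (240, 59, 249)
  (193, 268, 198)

(157,263,75): 75+157 ≤ 263, not a triangle
(196,33,209): 33²+196² = 39505 < 43681 = 209² → obtuse
(48,79,26): 26+48 ≤ 79, not a triangle
(240,59,249): 59²+240² = 61081 < 62001 = 249² → obtuse
(193,268,198): 193²+198² = 76453 > 71824 = 268² → acute
1 of the 5 is acute.

1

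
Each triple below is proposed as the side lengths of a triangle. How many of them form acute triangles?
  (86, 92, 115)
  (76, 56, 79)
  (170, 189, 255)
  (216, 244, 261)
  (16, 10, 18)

(86,92,115): 86²+92² = 15860 > 13225 = 115² → acute
(76,56,79): 56²+76² = 8912 > 6241 = 79² → acute
(170,189,255): 170²+189² = 64621 < 65025 = 255² → obtuse
(216,244,261): 216²+244² = 106192 > 68121 = 261² → acute
(16,10,18): 10²+16² = 356 > 324 = 18² → acute
4 of the 5 are acute.

4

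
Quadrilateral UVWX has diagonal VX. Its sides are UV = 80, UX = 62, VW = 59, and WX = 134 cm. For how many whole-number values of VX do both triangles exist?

From triangle UVX: 18 < VX < 142.
From triangle WVX: 75 < VX < 193.
Intersection: 75 < VX < 142, so integers 76 through 141: 66 values.

66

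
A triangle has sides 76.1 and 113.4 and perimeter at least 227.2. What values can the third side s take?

Triangle inequality alone gives 37.3 < s < 189.5.
The perimeter condition gives s ≥ 227.2 − 76.1 − 113.4 = 37.7.
Intersecting the two: 37.7 ≤ s < 189.5.

37.7 ≤ s < 189.5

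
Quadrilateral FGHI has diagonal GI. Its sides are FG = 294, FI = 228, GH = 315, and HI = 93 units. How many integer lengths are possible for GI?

185

From triangle FGI: 66 < GI < 522.
From triangle HGI: 222 < GI < 408.
Intersection: 222 < GI < 408, so integers 223 through 407: 185 values.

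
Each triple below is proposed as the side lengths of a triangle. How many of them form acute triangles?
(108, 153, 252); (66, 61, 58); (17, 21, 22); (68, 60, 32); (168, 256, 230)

(108,153,252): 108²+153² = 35073 < 63504 = 252² → obtuse
(66,61,58): 58²+61² = 7085 > 4356 = 66² → acute
(17,21,22): 17²+21² = 730 > 484 = 22² → acute
(68,60,32): 32²+60² = 4624 = 68² → right
(168,256,230): 168²+230² = 81124 > 65536 = 256² → acute
3 of the 5 are acute.

3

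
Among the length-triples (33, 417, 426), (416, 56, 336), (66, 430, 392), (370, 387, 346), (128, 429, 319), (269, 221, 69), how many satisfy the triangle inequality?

(33,417,426): 33+417 > 426 → valid
(56,336,416): 56+336 ≤ 416 → not valid
(66,392,430): 66+392 > 430 → valid
(346,370,387): 346+370 > 387 → valid
(128,319,429): 128+319 > 429 → valid
(69,221,269): 69+221 > 269 → valid
5 of the 6 triples form a triangle.

5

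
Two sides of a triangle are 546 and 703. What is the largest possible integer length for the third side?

1248

The third side must be strictly less than 546 + 703 = 1249.
The largest integer below 1249 is 1248.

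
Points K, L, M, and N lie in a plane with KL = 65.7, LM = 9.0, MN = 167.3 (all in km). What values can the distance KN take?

The maximum is all hops collinear in one direction: 65.7 + 9.0 + 167.3 = 242.0.
The longest hop is 167.3; the others sum to 74.7. Folding the others back against it leaves at least 167.3 − 74.7 = 92.6.

92.6 ≤ KN ≤ 242.0 km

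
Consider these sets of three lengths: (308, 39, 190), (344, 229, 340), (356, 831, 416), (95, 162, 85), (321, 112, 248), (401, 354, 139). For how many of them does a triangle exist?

4

(39,190,308): 39+190 ≤ 308 → not valid
(229,340,344): 229+340 > 344 → valid
(356,416,831): 356+416 ≤ 831 → not valid
(85,95,162): 85+95 > 162 → valid
(112,248,321): 112+248 > 321 → valid
(139,354,401): 139+354 > 401 → valid
4 of the 6 triples form a triangle.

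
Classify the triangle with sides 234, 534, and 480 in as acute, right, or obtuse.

right

Compare the square of the longest side to the sum of squares of the other two: 234² + 480² = 285156 = 534².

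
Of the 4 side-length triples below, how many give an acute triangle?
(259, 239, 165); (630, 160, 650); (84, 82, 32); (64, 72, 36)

3

(259,239,165): 165²+239² = 84346 > 67081 = 259² → acute
(630,160,650): 160²+630² = 422500 = 650² → right
(84,82,32): 32²+82² = 7748 > 7056 = 84² → acute
(64,72,36): 36²+64² = 5392 > 5184 = 72² → acute
3 of the 4 are acute.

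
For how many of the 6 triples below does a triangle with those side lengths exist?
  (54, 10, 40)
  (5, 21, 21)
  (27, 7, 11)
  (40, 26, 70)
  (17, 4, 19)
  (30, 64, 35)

(10,40,54): 10+40 ≤ 54 → not valid
(5,21,21): 5+21 > 21 → valid
(7,11,27): 7+11 ≤ 27 → not valid
(26,40,70): 26+40 ≤ 70 → not valid
(4,17,19): 4+17 > 19 → valid
(30,35,64): 30+35 > 64 → valid
3 of the 6 triples form a triangle.

3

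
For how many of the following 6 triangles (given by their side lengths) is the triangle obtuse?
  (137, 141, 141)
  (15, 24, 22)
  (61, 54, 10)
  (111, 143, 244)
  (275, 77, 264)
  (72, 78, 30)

2

(137,141,141): 137²+141² = 38650 > 19881 = 141² → acute
(15,24,22): 15²+22² = 709 > 576 = 24² → acute
(61,54,10): 10²+54² = 3016 < 3721 = 61² → obtuse
(111,143,244): 111²+143² = 32770 < 59536 = 244² → obtuse
(275,77,264): 77²+264² = 75625 = 275² → right
(72,78,30): 30²+72² = 6084 = 78² → right
2 of the 6 are obtuse.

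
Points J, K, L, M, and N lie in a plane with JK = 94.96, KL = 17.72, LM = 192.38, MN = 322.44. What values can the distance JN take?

17.38 ≤ JN ≤ 627.50

The maximum is all hops collinear in one direction: 94.96 + 17.72 + 192.38 + 322.44 = 627.50.
The longest hop is 322.44; the others sum to 305.06. Folding the others back against it leaves at least 322.44 − 305.06 = 17.38.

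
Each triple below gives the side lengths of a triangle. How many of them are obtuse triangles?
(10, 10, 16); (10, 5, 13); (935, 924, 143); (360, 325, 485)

2

(10,10,16): 10²+10² = 200 < 256 = 16² → obtuse
(10,5,13): 5²+10² = 125 < 169 = 13² → obtuse
(935,924,143): 143²+924² = 874225 = 935² → right
(360,325,485): 325²+360² = 235225 = 485² → right
2 of the 4 are obtuse.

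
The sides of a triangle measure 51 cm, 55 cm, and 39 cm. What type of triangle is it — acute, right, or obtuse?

acute

Compare the square of the longest side to the sum of squares of the other two: 39² + 51² = 4122 > 3025 = 55².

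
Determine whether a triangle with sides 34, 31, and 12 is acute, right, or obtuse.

obtuse

Compare the square of the longest side to the sum of squares of the other two: 12² + 31² = 1105 < 1156 = 34².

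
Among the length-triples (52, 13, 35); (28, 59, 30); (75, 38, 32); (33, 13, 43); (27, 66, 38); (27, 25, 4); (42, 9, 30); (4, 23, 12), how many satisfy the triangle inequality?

2

(13,35,52): 13+35 ≤ 52 → not valid
(28,30,59): 28+30 ≤ 59 → not valid
(32,38,75): 32+38 ≤ 75 → not valid
(13,33,43): 13+33 > 43 → valid
(27,38,66): 27+38 ≤ 66 → not valid
(4,25,27): 4+25 > 27 → valid
(9,30,42): 9+30 ≤ 42 → not valid
(4,12,23): 4+12 ≤ 23 → not valid
2 of the 8 triples form a triangle.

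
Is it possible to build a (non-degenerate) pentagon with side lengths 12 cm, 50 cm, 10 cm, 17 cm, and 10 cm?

For a pentagon, each side must be shorter than the sum of the others.
Here the longest side is 50, but the remaining 4 sides sum to only 49.

No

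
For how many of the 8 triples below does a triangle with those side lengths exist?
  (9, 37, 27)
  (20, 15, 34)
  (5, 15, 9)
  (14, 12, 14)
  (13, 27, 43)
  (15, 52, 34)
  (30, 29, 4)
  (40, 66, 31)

4

(9,27,37): 9+27 ≤ 37 → not valid
(15,20,34): 15+20 > 34 → valid
(5,9,15): 5+9 ≤ 15 → not valid
(12,14,14): 12+14 > 14 → valid
(13,27,43): 13+27 ≤ 43 → not valid
(15,34,52): 15+34 ≤ 52 → not valid
(4,29,30): 4+29 > 30 → valid
(31,40,66): 31+40 > 66 → valid
4 of the 8 triples form a triangle.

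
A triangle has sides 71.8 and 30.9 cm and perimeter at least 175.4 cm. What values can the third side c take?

72.7 ≤ c < 102.7 cm

Triangle inequality alone gives 40.9 < c < 102.7.
The perimeter condition gives c ≥ 175.4 − 71.8 − 30.9 = 72.7.
Intersecting the two: 72.7 ≤ c < 102.7.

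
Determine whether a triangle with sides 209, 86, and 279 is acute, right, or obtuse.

obtuse

Compare the square of the longest side to the sum of squares of the other two: 86² + 209² = 51077 < 77841 = 279².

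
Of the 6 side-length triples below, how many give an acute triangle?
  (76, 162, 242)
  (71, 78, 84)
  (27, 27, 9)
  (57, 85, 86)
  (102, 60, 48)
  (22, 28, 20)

4

(76,162,242): 76+162 ≤ 242, not a triangle
(71,78,84): 71²+78² = 11125 > 7056 = 84² → acute
(27,27,9): 9²+27² = 810 > 729 = 27² → acute
(57,85,86): 57²+85² = 10474 > 7396 = 86² → acute
(102,60,48): 48²+60² = 5904 < 10404 = 102² → obtuse
(22,28,20): 20²+22² = 884 > 784 = 28² → acute
4 of the 6 are acute.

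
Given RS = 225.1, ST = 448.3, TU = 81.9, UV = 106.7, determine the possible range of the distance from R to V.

The maximum is all hops collinear in one direction: 225.1 + 448.3 + 81.9 + 106.7 = 862.0.
The longest hop is 448.3; the others sum to 413.7. Folding the others back against it leaves at least 448.3 − 413.7 = 34.6.

34.6 ≤ RV ≤ 862.0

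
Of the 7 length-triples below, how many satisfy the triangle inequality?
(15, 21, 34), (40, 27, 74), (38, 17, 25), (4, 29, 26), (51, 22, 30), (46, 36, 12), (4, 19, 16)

6

(15,21,34): 15+21 > 34 → valid
(27,40,74): 27+40 ≤ 74 → not valid
(17,25,38): 17+25 > 38 → valid
(4,26,29): 4+26 > 29 → valid
(22,30,51): 22+30 > 51 → valid
(12,36,46): 12+36 > 46 → valid
(4,16,19): 4+16 > 19 → valid
6 of the 7 triples form a triangle.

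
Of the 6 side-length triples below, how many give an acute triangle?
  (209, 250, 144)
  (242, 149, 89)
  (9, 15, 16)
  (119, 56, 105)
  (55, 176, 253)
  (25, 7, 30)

2

(209,250,144): 144²+209² = 64417 > 62500 = 250² → acute
(242,149,89): 89+149 ≤ 242, not a triangle
(9,15,16): 9²+15² = 306 > 256 = 16² → acute
(119,56,105): 56²+105² = 14161 = 119² → right
(55,176,253): 55+176 ≤ 253, not a triangle
(25,7,30): 7²+25² = 674 < 900 = 30² → obtuse
2 of the 6 are acute.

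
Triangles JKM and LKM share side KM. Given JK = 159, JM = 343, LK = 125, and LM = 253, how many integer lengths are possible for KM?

From triangle JKM: 184 < KM < 502.
From triangle LKM: 128 < KM < 378.
Intersection: 184 < KM < 378, so integers 185 through 377: 193 values.

193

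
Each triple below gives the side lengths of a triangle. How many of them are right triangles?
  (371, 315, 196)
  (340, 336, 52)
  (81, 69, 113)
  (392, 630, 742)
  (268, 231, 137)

(371,315,196): 196²+315² = 137641 = 371² → right
(340,336,52): 52²+336² = 115600 = 340² → right
(81,69,113): 69²+81² = 11322 < 12769 = 113² → obtuse
(392,630,742): 392²+630² = 550564 = 742² → right
(268,231,137): 137²+231² = 72130 > 71824 = 268² → acute
3 of the 5 are right.

3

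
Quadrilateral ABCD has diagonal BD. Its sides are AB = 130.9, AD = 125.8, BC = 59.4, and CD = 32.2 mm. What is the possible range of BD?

27.2 < BD < 91.6

From triangle ABD: |130.9 − 125.8| < BD < 130.9 + 125.8, i.e. 5.1 < BD < 256.7.
From triangle CBD: 27.2 < BD < 91.6.
Both must hold, so BD lies in the intersection.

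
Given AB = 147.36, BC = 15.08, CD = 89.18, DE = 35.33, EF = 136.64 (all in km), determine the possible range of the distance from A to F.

0 ≤ AF ≤ 423.59 km

The maximum is all hops collinear in one direction: 147.36 + 15.08 + 89.18 + 35.33 + 136.64 = 423.59.
The longest hop is 147.36; the others sum to 276.23. Since 147.36 ≤ 276.23, the path can fold back on itself completely, so the minimum distance is 0.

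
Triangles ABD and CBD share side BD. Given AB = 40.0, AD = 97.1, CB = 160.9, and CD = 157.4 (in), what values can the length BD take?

From triangle ABD: |40.0 − 97.1| < BD < 40.0 + 97.1, i.e. 57.1 < BD < 137.1.
From triangle CBD: 3.5 < BD < 318.3.
Both must hold, so BD lies in the intersection.

57.1 < BD < 137.1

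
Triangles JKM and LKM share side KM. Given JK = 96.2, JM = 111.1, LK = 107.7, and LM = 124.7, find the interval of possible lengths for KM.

From triangle JKM: |96.2 − 111.1| < KM < 96.2 + 111.1, i.e. 14.9 < KM < 207.3.
From triangle LKM: 17.0 < KM < 232.4.
Both must hold, so KM lies in the intersection.

17.0 < KM < 207.3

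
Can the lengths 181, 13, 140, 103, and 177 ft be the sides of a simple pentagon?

Yes

A pentagon exists iff every side is shorter than the sum of the others — equivalently, the longest side is less than the sum of the rest.
Longest side 181 < 433 (sum of the remaining 4), so yes.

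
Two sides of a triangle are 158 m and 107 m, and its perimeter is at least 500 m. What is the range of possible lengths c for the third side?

235 ≤ c < 265

Triangle inequality alone gives 51 < c < 265.
The perimeter condition gives c ≥ 500 − 158 − 107 = 235.
Intersecting the two: 235 ≤ c < 265.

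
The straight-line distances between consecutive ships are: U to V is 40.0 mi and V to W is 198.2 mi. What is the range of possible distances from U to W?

158.2 ≤ UW ≤ 238.2 mi

By the triangle inequality, |40.0 − 198.2| ≤ UW ≤ 40.0 + 198.2.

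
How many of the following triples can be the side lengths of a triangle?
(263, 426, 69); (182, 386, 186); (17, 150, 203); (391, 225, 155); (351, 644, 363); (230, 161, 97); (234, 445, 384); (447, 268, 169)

3

(69,263,426): 69+263 ≤ 426 → not valid
(182,186,386): 182+186 ≤ 386 → not valid
(17,150,203): 17+150 ≤ 203 → not valid
(155,225,391): 155+225 ≤ 391 → not valid
(351,363,644): 351+363 > 644 → valid
(97,161,230): 97+161 > 230 → valid
(234,384,445): 234+384 > 445 → valid
(169,268,447): 169+268 ≤ 447 → not valid
3 of the 8 triples form a triangle.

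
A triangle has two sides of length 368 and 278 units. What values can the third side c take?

90 < c < 646

By the triangle inequality, c must be less than 368 + 278 = 646 and greater than |368 − 278| = 90.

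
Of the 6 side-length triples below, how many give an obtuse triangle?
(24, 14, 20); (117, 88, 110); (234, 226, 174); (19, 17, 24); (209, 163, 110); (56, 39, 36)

(24,14,20): 14²+20² = 596 > 576 = 24² → acute
(117,88,110): 88²+110² = 19844 > 13689 = 117² → acute
(234,226,174): 174²+226² = 81352 > 54756 = 234² → acute
(19,17,24): 17²+19² = 650 > 576 = 24² → acute
(209,163,110): 110²+163² = 38669 < 43681 = 209² → obtuse
(56,39,36): 36²+39² = 2817 < 3136 = 56² → obtuse
2 of the 6 are obtuse.

2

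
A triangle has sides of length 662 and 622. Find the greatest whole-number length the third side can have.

The third side must be strictly less than 662 + 622 = 1284.
The largest integer below 1284 is 1283.

1283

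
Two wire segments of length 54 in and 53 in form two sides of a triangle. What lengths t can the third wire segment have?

1 < t < 107

By the triangle inequality, t must be less than 54 + 53 = 107 and greater than |54 − 53| = 1.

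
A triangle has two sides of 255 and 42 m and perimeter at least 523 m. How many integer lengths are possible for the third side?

71

Triangle inequality: 213 < x < 297. Perimeter ≥ 523 gives x ≥ 523 − 255 − 42 = 226.
So 226 ≤ x < 297; integers 226 through 296: 71 values.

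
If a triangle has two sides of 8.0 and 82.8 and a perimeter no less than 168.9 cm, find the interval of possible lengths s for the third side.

78.1 ≤ s < 90.8 cm

Triangle inequality alone gives 74.8 < s < 90.8.
The perimeter condition gives s ≥ 168.9 − 8.0 − 82.8 = 78.1.
Intersecting the two: 78.1 ≤ s < 90.8.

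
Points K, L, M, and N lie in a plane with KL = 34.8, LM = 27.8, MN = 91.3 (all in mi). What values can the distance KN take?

28.7 ≤ KN ≤ 153.9 mi

The maximum is all hops collinear in one direction: 34.8 + 27.8 + 91.3 = 153.9.
The longest hop is 91.3; the others sum to 62.6. Folding the others back against it leaves at least 91.3 − 62.6 = 28.7.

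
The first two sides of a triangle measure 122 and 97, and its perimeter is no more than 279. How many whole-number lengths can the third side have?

Triangle inequality: 25 < x < 219. Perimeter ≤ 279 gives x ≤ 279 − 122 − 97 = 60.
So 25 < x ≤ 60; integers 26 through 60: 35 values.

35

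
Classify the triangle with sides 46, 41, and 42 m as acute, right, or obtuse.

Compare the square of the longest side to the sum of squares of the other two: 41² + 42² = 3445 > 2116 = 46².

acute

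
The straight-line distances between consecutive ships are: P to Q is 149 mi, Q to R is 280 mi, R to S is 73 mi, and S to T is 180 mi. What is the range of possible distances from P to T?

The maximum is all hops collinear in one direction: 149 + 280 + 73 + 180 = 682.
The longest hop is 280; the others sum to 402. Since 280 ≤ 402, the path can fold back on itself completely, so the minimum distance is 0.

0 ≤ PT ≤ 682 mi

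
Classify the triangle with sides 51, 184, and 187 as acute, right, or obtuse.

Compare the square of the longest side to the sum of squares of the other two: 51² + 184² = 36457 > 34969 = 187².

acute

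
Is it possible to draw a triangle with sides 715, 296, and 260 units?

No

The longest side is 715, but the other two sum to only 556.
556 < 715, so the triangle inequality fails.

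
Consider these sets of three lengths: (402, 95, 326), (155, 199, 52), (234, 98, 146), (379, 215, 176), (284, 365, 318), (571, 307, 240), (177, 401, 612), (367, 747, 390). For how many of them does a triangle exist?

(95,326,402): 95+326 > 402 → valid
(52,155,199): 52+155 > 199 → valid
(98,146,234): 98+146 > 234 → valid
(176,215,379): 176+215 > 379 → valid
(284,318,365): 284+318 > 365 → valid
(240,307,571): 240+307 ≤ 571 → not valid
(177,401,612): 177+401 ≤ 612 → not valid
(367,390,747): 367+390 > 747 → valid
6 of the 8 triples form a triangle.

6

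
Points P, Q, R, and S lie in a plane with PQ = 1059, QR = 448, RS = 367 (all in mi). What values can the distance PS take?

The maximum is all hops collinear in one direction: 1059 + 448 + 367 = 1874.
The longest hop is 1059; the others sum to 815. Folding the others back against it leaves at least 1059 − 815 = 244.

244 ≤ PS ≤ 1874 mi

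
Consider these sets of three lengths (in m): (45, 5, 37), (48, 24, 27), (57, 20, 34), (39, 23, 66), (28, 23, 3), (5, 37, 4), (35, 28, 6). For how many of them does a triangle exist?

(5,37,45): 5+37 ≤ 45 → not valid
(24,27,48): 24+27 > 48 → valid
(20,34,57): 20+34 ≤ 57 → not valid
(23,39,66): 23+39 ≤ 66 → not valid
(3,23,28): 3+23 ≤ 28 → not valid
(4,5,37): 4+5 ≤ 37 → not valid
(6,28,35): 6+28 ≤ 35 → not valid
1 of the 7 triples forms a triangle.

1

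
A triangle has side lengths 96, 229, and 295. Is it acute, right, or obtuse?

obtuse

Compare the square of the longest side to the sum of squares of the other two: 96² + 229² = 61657 < 87025 = 295².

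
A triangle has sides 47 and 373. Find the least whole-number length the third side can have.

327

The third side must be strictly greater than |47 − 373| = 326.
The smallest integer above 326 is 327.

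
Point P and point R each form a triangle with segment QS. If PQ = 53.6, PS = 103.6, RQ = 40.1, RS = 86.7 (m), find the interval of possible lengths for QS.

From triangle PQS: |53.6 − 103.6| < QS < 53.6 + 103.6, i.e. 50.0 < QS < 157.2.
From triangle RQS: 46.6 < QS < 126.8.
Both must hold, so QS lies in the intersection.

50.0 < QS < 126.8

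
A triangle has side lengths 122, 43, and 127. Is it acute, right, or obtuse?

Compare the square of the longest side to the sum of squares of the other two: 43² + 122² = 16733 > 16129 = 127².

acute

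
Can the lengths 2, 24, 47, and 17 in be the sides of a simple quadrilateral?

For a quadrilateral, each side must be shorter than the sum of the others.
Here the longest side is 47, but the remaining 3 sides sum to only 43.

No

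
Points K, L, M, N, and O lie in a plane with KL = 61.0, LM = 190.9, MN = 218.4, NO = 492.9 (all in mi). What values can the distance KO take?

22.6 ≤ KO ≤ 963.2 mi

The maximum is all hops collinear in one direction: 61.0 + 190.9 + 218.4 + 492.9 = 963.2.
The longest hop is 492.9; the others sum to 470.3. Folding the others back against it leaves at least 492.9 − 470.3 = 22.6.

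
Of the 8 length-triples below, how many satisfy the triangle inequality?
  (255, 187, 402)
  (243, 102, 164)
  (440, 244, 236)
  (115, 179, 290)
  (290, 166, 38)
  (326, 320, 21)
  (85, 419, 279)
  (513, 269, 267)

6

(187,255,402): 187+255 > 402 → valid
(102,164,243): 102+164 > 243 → valid
(236,244,440): 236+244 > 440 → valid
(115,179,290): 115+179 > 290 → valid
(38,166,290): 38+166 ≤ 290 → not valid
(21,320,326): 21+320 > 326 → valid
(85,279,419): 85+279 ≤ 419 → not valid
(267,269,513): 267+269 > 513 → valid
6 of the 8 triples form a triangle.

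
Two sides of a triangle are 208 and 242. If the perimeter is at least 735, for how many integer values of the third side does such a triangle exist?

165

Triangle inequality: 34 < x < 450. Perimeter ≥ 735 gives x ≥ 735 − 208 − 242 = 285.
So 285 ≤ x < 450; integers 285 through 449: 165 values.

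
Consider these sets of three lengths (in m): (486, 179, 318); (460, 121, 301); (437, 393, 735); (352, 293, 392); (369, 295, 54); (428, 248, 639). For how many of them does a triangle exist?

(179,318,486): 179+318 > 486 → valid
(121,301,460): 121+301 ≤ 460 → not valid
(393,437,735): 393+437 > 735 → valid
(293,352,392): 293+352 > 392 → valid
(54,295,369): 54+295 ≤ 369 → not valid
(248,428,639): 248+428 > 639 → valid
4 of the 6 triples form a triangle.

4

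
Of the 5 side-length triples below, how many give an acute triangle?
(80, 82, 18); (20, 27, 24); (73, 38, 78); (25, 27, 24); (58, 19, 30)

(80,82,18): 18²+80² = 6724 = 82² → right
(20,27,24): 20²+24² = 976 > 729 = 27² → acute
(73,38,78): 38²+73² = 6773 > 6084 = 78² → acute
(25,27,24): 24²+25² = 1201 > 729 = 27² → acute
(58,19,30): 19+30 ≤ 58, not a triangle
3 of the 5 are acute.

3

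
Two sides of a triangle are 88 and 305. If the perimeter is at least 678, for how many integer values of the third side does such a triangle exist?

Triangle inequality: 217 < x < 393. Perimeter ≥ 678 gives x ≥ 678 − 88 − 305 = 285.
So 285 ≤ x < 393; integers 285 through 392: 108 values.

108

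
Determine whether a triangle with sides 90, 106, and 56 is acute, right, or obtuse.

right

Compare the square of the longest side to the sum of squares of the other two: 56² + 90² = 11236 = 106².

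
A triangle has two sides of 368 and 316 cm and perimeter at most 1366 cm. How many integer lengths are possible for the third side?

630

Triangle inequality: 52 < x < 684. Perimeter ≤ 1366 gives x ≤ 1366 − 368 − 316 = 682.
So 52 < x ≤ 682; integers 53 through 682: 630 values.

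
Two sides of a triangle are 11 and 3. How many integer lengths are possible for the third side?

5

The third side lies in the open interval (8, 14).
Integers from 9 to 13 inclusive: 13 − 9 + 1 = 5.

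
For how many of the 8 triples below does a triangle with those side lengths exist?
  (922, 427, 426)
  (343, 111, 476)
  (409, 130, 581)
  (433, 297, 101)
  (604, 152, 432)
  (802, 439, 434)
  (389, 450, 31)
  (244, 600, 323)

(426,427,922): 426+427 ≤ 922 → not valid
(111,343,476): 111+343 ≤ 476 → not valid
(130,409,581): 130+409 ≤ 581 → not valid
(101,297,433): 101+297 ≤ 433 → not valid
(152,432,604): 152+432 ≤ 604 → not valid
(434,439,802): 434+439 > 802 → valid
(31,389,450): 31+389 ≤ 450 → not valid
(244,323,600): 244+323 ≤ 600 → not valid
1 of the 8 triples forms a triangle.

1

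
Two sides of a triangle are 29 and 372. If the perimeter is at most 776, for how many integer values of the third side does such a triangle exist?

32

Triangle inequality: 343 < x < 401. Perimeter ≤ 776 gives x ≤ 776 − 29 − 372 = 375.
So 343 < x ≤ 375; integers 344 through 375: 32 values.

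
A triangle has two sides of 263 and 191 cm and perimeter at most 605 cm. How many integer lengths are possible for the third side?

79

Triangle inequality: 72 < x < 454. Perimeter ≤ 605 gives x ≤ 605 − 263 − 191 = 151.
So 72 < x ≤ 151; integers 73 through 151: 79 values.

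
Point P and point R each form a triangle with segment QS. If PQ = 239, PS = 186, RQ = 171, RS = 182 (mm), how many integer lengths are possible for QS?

From triangle PQS: 53 < QS < 425.
From triangle RQS: 11 < QS < 353.
Intersection: 53 < QS < 353, so integers 54 through 352: 299 values.

299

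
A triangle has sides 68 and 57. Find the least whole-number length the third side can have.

The third side must be strictly greater than |68 − 57| = 11.
The smallest integer above 11 is 12.

12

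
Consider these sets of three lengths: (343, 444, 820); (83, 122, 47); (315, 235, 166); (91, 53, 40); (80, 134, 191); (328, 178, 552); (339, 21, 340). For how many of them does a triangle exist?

(343,444,820): 343+444 ≤ 820 → not valid
(47,83,122): 47+83 > 122 → valid
(166,235,315): 166+235 > 315 → valid
(40,53,91): 40+53 > 91 → valid
(80,134,191): 80+134 > 191 → valid
(178,328,552): 178+328 ≤ 552 → not valid
(21,339,340): 21+339 > 340 → valid
5 of the 7 triples form a triangle.

5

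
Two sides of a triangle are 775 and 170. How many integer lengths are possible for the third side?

The third side lies in the open interval (605, 945).
Integers from 606 to 944 inclusive: 944 − 606 + 1 = 339.

339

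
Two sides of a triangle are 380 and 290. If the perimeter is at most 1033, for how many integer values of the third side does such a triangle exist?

273

Triangle inequality: 90 < x < 670. Perimeter ≤ 1033 gives x ≤ 1033 − 380 − 290 = 363.
So 90 < x ≤ 363; integers 91 through 363: 273 values.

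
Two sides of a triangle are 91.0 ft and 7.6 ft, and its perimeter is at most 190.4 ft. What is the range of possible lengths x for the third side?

83.4 < x ≤ 91.8

Triangle inequality alone gives 83.4 < x < 98.6.
The perimeter condition gives x ≤ 190.4 − 91.0 − 7.6 = 91.8.
Intersecting the two: 83.4 < x ≤ 91.8.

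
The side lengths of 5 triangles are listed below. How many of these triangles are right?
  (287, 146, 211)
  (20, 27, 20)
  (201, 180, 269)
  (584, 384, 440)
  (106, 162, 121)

1

(287,146,211): 146²+211² = 65837 < 82369 = 287² → obtuse
(20,27,20): 20²+20² = 800 > 729 = 27² → acute
(201,180,269): 180²+201² = 72801 > 72361 = 269² → acute
(584,384,440): 384²+440² = 341056 = 584² → right
(106,162,121): 106²+121² = 25877 < 26244 = 162² → obtuse
1 of the 5 is right.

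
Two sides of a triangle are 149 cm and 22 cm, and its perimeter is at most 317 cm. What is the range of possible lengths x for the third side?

Triangle inequality alone gives 127 < x < 171.
The perimeter condition gives x ≤ 317 − 149 − 22 = 146.
Intersecting the two: 127 < x ≤ 146.

127 < x ≤ 146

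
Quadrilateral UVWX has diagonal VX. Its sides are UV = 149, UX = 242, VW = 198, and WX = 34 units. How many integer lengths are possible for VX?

67

From triangle UVX: 93 < VX < 391.
From triangle WVX: 164 < VX < 232.
Intersection: 164 < VX < 232, so integers 165 through 231: 67 values.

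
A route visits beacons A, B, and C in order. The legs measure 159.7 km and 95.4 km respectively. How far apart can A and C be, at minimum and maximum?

64.3 ≤ AC ≤ 255.1 km

By the triangle inequality, |159.7 − 95.4| ≤ AC ≤ 159.7 + 95.4.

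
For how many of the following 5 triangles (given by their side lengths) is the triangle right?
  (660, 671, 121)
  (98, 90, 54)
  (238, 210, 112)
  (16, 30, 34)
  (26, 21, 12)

(660,671,121): 121²+660² = 450241 = 671² → right
(98,90,54): 54²+90² = 11016 > 9604 = 98² → acute
(238,210,112): 112²+210² = 56644 = 238² → right
(16,30,34): 16²+30² = 1156 = 34² → right
(26,21,12): 12²+21² = 585 < 676 = 26² → obtuse
3 of the 5 are right.

3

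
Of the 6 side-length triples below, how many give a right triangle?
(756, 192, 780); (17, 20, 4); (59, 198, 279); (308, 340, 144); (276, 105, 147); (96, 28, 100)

3

(756,192,780): 192²+756² = 608400 = 780² → right
(17,20,4): 4²+17² = 305 < 400 = 20² → obtuse
(59,198,279): 59+198 ≤ 279, not a triangle
(308,340,144): 144²+308² = 115600 = 340² → right
(276,105,147): 105+147 ≤ 276, not a triangle
(96,28,100): 28²+96² = 10000 = 100² → right
3 of the 6 are right.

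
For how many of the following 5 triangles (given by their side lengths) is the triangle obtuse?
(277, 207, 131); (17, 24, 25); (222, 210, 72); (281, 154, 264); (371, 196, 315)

(277,207,131): 131²+207² = 60010 < 76729 = 277² → obtuse
(17,24,25): 17²+24² = 865 > 625 = 25² → acute
(222,210,72): 72²+210² = 49284 = 222² → right
(281,154,264): 154²+264² = 93412 > 78961 = 281² → acute
(371,196,315): 196²+315² = 137641 = 371² → right
1 of the 5 is obtuse.

1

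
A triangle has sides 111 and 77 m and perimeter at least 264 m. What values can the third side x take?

76 ≤ x < 188 m

Triangle inequality alone gives 34 < x < 188.
The perimeter condition gives x ≥ 264 − 111 − 77 = 76.
Intersecting the two: 76 ≤ x < 188.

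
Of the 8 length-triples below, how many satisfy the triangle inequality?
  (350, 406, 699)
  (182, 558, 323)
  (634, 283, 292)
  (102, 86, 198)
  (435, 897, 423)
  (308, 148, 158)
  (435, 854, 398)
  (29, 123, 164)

(350,406,699): 350+406 > 699 → valid
(182,323,558): 182+323 ≤ 558 → not valid
(283,292,634): 283+292 ≤ 634 → not valid
(86,102,198): 86+102 ≤ 198 → not valid
(423,435,897): 423+435 ≤ 897 → not valid
(148,158,308): 148+158 ≤ 308 → not valid
(398,435,854): 398+435 ≤ 854 → not valid
(29,123,164): 29+123 ≤ 164 → not valid
1 of the 8 triples forms a triangle.

1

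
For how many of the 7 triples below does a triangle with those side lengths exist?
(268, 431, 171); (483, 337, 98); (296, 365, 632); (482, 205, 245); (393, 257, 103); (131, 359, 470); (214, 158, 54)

(171,268,431): 171+268 > 431 → valid
(98,337,483): 98+337 ≤ 483 → not valid
(296,365,632): 296+365 > 632 → valid
(205,245,482): 205+245 ≤ 482 → not valid
(103,257,393): 103+257 ≤ 393 → not valid
(131,359,470): 131+359 > 470 → valid
(54,158,214): 54+158 ≤ 214 → not valid
3 of the 7 triples form a triangle.

3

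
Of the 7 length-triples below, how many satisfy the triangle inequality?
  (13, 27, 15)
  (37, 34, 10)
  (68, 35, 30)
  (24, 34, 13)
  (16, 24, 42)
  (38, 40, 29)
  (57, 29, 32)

(13,15,27): 13+15 > 27 → valid
(10,34,37): 10+34 > 37 → valid
(30,35,68): 30+35 ≤ 68 → not valid
(13,24,34): 13+24 > 34 → valid
(16,24,42): 16+24 ≤ 42 → not valid
(29,38,40): 29+38 > 40 → valid
(29,32,57): 29+32 > 57 → valid
5 of the 7 triples form a triangle.

5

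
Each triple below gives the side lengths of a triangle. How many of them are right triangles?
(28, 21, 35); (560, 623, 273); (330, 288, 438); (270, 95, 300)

3

(28,21,35): 21²+28² = 1225 = 35² → right
(560,623,273): 273²+560² = 388129 = 623² → right
(330,288,438): 288²+330² = 191844 = 438² → right
(270,95,300): 95²+270² = 81925 < 90000 = 300² → obtuse
3 of the 4 are right.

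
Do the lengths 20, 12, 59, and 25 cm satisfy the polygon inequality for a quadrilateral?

For a quadrilateral, each side must be shorter than the sum of the others.
Here the longest side is 59, but the remaining 3 sides sum to only 57.

No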